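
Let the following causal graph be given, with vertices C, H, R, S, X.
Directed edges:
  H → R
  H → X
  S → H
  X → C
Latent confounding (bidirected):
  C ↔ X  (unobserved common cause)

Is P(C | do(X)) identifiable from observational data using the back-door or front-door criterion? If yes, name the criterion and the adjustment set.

P(C|do(X)): not identifiable (no BD/FD set).

desc(X)\{X}={C}; candidates ⊆ {H,R,S}.
X↔C: latent back-door arc(s) into X.
size 0: {}; under {} X still reaches {C,H,R,S} ∋ C.
size 1: {H}, {R}, {S}; under {H} X still reaches {C} ∋ C.
size 2: {H,R}, {H,S}, {R,S}; under {H,R} X still reaches {C} ∋ C.
X↔C cannot be blocked by any observed set — no back-door set.
No mediator lies on a directed X→…→C path.
Neither criterion identifies P(C|do(X)) in this graph.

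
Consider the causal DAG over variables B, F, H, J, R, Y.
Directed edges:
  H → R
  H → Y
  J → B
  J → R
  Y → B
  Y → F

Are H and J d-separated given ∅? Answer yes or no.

Bayes-Ball from H | ∅ reaches {B,F,R,Y}.
J ∉ reach(H|∅) ⇒ H ⊥ J | ∅.

Yes — H ⊥ J | ∅.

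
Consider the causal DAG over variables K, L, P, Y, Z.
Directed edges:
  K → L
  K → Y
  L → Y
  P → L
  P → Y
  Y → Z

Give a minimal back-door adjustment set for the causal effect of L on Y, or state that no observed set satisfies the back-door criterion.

desc(L)\{L}={Y,Z}; candidates ⊆ {K,P}.
size 0: {}; under {} L still reaches {K,P,Y,Z} ∋ Y.
size 1: {K}, {P}; under {K} L still reaches {P,Y,Z} ∋ Y.
{K,P}: L⊥Y given {K,P} in G with L→· removed — back-door holds.

L→Y: minimal back-door set {K, P}.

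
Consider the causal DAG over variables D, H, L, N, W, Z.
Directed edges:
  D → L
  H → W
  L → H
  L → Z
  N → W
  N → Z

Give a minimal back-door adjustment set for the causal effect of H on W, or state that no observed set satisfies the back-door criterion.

desc(H)\{H}={W}; candidates ⊆ {D,L,N,Z}.
∅: H⊥W given ∅ in G with H→· removed — back-door holds.

H→W: minimal back-door set ∅.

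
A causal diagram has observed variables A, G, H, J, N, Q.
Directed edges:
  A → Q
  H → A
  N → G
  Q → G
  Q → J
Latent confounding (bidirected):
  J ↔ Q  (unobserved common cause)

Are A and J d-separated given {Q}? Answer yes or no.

No — A and J are d-connected given {Q}.

Bayes-Ball from A | {Q} reaches {H,J}.
J ∈ reach(A|{Q}) ⇒ A ⊥̸ J | {Q}.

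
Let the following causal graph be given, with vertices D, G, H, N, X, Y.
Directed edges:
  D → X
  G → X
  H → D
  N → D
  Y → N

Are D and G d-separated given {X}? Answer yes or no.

No — D and G are d-connected given {X}.

Bayes-Ball from D | {X} reaches {G,H,N,Y}.
G ∈ reach(D|{X}) ⇒ D ⊥̸ G | {X}.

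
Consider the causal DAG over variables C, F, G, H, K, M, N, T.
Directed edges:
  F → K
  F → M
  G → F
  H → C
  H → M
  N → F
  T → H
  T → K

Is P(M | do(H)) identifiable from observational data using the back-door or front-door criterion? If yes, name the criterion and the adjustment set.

P(M|do(H)): backdoor, adjust for ∅.

desc(H)\{H}={C,M}; candidates ⊆ {F,G,K,N,T}.
∅: H⊥M given ∅ in G with H→· removed — back-door holds.
P(M|do(H)) = P(M|H) — no adjustment needed.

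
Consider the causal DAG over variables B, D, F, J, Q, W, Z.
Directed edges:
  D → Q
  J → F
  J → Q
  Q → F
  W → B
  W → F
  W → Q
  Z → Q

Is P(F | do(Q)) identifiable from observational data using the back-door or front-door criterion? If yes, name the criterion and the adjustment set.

desc(Q)\{Q}={F}; candidates ⊆ {B,D,J,W,Z}.
size 0: {}; under {} Q still reaches {B,D,F,J,W,Z} ∋ F.
size 1: {B}, {D}, {J} …(+2); under {B} Q still reaches {D,F,J,W,Z} ∋ F.
{J,W}: Q⊥F given {J,W} in G with Q→· removed — back-door holds.
P(F|do(Q)) = Σ_{J,W} P(F|Q,J,W)·P(J,W).

P(F|do(Q)): backdoor, adjust for {J, W}.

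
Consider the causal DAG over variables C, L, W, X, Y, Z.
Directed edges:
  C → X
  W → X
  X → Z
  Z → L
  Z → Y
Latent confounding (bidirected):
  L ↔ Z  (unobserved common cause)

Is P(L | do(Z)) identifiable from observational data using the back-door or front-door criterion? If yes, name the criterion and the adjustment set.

P(L|do(Z)): not identifiable (no BD/FD set).

desc(Z)\{Z}={L,Y}; candidates ⊆ {C,W,X}.
Z↔L: latent back-door arc(s) into Z.
size 0: {}; under {} Z still reaches {C,L,W,X} ∋ L.
size 1: {C}, {W}, {X}; under {C} Z still reaches {L,W,X} ∋ L.
size 2: {C,W}, {C,X}, {W,X}; under {C,W} Z still reaches {L,X} ∋ L.
Z↔L cannot be blocked by any observed set — no back-door set.
No mediator lies on a directed Z→…→L path.
Neither criterion identifies P(L|do(Z)) in this graph.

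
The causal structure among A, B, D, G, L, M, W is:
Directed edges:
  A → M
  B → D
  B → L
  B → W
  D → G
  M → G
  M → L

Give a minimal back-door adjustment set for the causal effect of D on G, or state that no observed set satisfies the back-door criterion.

D→G: minimal back-door set ∅.

desc(D)\{D}={G}; candidates ⊆ {A,B,L,M,W}.
∅: D⊥G given ∅ in G with D→· removed — back-door holds.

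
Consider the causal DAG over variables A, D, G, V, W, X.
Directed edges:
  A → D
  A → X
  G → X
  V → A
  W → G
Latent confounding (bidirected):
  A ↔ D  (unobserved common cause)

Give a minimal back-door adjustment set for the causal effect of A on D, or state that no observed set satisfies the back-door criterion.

desc(A)\{A}={D,X}; candidates ⊆ {G,V,W}.
A↔D: latent back-door arc(s) into A.
size 0: {}; under {} A still reaches {D,V} ∋ D.
size 1: {G}, {V}, {W}; under {G} A still reaches {D,V} ∋ D.
size 2: {G,V}, {G,W}, {V,W}; under {G,V} A still reaches {D} ∋ D.
A↔D cannot be blocked by any observed set — no back-door set.

A→D: no observed back-door set.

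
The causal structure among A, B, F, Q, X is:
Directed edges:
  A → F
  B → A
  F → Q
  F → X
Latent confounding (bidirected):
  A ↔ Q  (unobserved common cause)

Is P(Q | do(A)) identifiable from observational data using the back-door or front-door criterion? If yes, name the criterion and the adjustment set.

desc(A)\{A}={F,Q,X}; candidates ⊆ {B}.
A↔Q: latent back-door arc(s) into A.
size 0: {}; under {} A still reaches {B,Q} ∋ Q.
size 1: {B}; under {B} A still reaches {Q} ∋ Q.
A↔Q cannot be blocked by any observed set — no back-door set.
{F}: (i) intercepts every directed A→Q path; (ii) no back-door A→{F}; (iii) {A} blocks every back-door {F}→Q. Front-door holds.
P(Q|do(A)) = Σ_{F} P(F|A) Σ_{A'} P(Q|F,A')P(A').

P(Q|do(A)): frontdoor, adjust for {F}.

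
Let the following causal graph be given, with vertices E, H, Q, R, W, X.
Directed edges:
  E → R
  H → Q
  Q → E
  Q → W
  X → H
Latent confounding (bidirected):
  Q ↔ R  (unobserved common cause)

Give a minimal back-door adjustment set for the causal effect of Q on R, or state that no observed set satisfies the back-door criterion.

Q→R: no observed back-door set.

desc(Q)\{Q}={E,R,W}; candidates ⊆ {H,X}.
Q↔R: latent back-door arc(s) into Q.
size 0: {}; under {} Q still reaches {H,R,X} ∋ R.
size 1: {H}, {X}; under {H} Q still reaches {R} ∋ R.
size 2: {H,X}; under {H,X} Q still reaches {R} ∋ R.
Q↔R cannot be blocked by any observed set — no back-door set.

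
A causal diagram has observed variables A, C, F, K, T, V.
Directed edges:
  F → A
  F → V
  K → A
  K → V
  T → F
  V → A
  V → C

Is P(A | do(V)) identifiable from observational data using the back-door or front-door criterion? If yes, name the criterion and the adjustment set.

P(A|do(V)): backdoor, adjust for {F, K}.

desc(V)\{V}={A,C}; candidates ⊆ {F,K,T}.
size 0: {}; under {} V still reaches {A,F,K,T} ∋ A.
size 1: {F}, {K}, {T}; under {F} V still reaches {A,K} ∋ A.
{F,K}: V⊥A given {F,K} in G with V→· removed — back-door holds.
P(A|do(V)) = Σ_{F,K} P(A|V,F,K)·P(F,K).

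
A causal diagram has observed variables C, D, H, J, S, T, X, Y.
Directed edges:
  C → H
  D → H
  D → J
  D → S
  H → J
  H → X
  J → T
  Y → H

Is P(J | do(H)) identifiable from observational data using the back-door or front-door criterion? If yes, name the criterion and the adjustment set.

P(J|do(H)): backdoor, adjust for {D}.

desc(H)\{H}={J,T,X}; candidates ⊆ {C,D,S,Y}.
size 0: {}; under {} H still reaches {C,D,J,S,T,Y} ∋ J.
{D}: H⊥J given {D} in G with H→· removed — back-door holds.
P(J|do(H)) = Σ_{D} P(J|H,D)·P(D).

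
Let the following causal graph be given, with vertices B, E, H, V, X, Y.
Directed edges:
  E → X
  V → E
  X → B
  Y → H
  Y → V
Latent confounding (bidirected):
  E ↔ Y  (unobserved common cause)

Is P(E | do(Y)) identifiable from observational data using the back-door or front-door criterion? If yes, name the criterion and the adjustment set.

P(E|do(Y)): frontdoor, adjust for {V}.

desc(Y)\{Y}={B,E,H,V,X}; candidates ⊆ {—}.
Y↔E: latent back-door arc(s) into Y.
size 0: {}; under {} Y still reaches {B,E,X} ∋ E.
Y↔E cannot be blocked by any observed set — no back-door set.
{V}: (i) intercepts every directed Y→E path; (ii) no back-door Y→{V}; (iii) {Y} blocks every back-door {V}→E. Front-door holds.
P(E|do(Y)) = Σ_{V} P(V|Y) Σ_{Y'} P(E|V,Y')P(Y').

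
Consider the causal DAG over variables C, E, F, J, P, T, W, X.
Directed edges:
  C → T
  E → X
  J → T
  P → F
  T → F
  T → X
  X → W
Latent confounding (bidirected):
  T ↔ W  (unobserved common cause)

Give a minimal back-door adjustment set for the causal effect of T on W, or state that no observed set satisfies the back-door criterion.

desc(T)\{T}={F,W,X}; candidates ⊆ {C,E,J,P}.
T↔W: latent back-door arc(s) into T.
size 0: {}; under {} T still reaches {C,J,W} ∋ W.
size 1: {C}, {E}, {J} …(+1); under {C} T still reaches {J,W} ∋ W.
size 2: {C,E}, {C,J}, {C,P} …(+3); under {C,E} T still reaches {J,W} ∋ W.
T↔W cannot be blocked by any observed set — no back-door set.

T→W: no observed back-door set.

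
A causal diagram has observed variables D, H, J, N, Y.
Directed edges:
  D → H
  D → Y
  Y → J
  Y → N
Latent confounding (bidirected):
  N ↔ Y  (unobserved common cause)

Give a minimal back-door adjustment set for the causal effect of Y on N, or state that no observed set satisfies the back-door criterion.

Y→N: no observed back-door set.

desc(Y)\{Y}={J,N}; candidates ⊆ {D,H}.
Y↔N: latent back-door arc(s) into Y.
size 0: {}; under {} Y still reaches {D,H,N} ∋ N.
size 1: {D}, {H}; under {D} Y still reaches {N} ∋ N.
size 2: {D,H}; under {D,H} Y still reaches {N} ∋ N.
Y↔N cannot be blocked by any observed set — no back-door set.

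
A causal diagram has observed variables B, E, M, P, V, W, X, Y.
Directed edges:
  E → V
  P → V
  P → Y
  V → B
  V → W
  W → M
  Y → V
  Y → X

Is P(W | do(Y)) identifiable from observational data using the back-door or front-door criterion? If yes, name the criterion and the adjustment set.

desc(Y)\{Y}={B,M,V,W,X}; candidates ⊆ {E,P}.
size 0: {}; under {} Y still reaches {B,M,P,V,W} ∋ W.
{P}: Y⊥W given {P} in G with Y→· removed — back-door holds.
P(W|do(Y)) = Σ_{P} P(W|Y,P)·P(P).

P(W|do(Y)): backdoor, adjust for {P}.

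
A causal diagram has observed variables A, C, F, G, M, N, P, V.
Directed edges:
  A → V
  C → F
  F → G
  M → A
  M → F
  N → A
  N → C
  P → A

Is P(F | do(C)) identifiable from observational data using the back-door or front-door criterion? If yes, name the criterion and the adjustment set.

desc(C)\{C}={F,G}; candidates ⊆ {A,M,N,P,V}.
∅: C⊥F given ∅ in G with C→· removed — back-door holds.
P(F|do(C)) = P(F|C) — no adjustment needed.

P(F|do(C)): backdoor, adjust for ∅.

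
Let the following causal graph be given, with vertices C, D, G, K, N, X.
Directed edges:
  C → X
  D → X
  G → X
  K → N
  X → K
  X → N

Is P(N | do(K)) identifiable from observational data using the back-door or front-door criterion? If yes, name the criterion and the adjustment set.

desc(K)\{K}={N}; candidates ⊆ {C,D,G,X}.
size 0: {}; under {} K still reaches {C,D,G,N,X} ∋ N.
{X}: K⊥N given {X} in G with K→· removed — back-door holds.
P(N|do(K)) = Σ_{X} P(N|K,X)·P(X).

P(N|do(K)): backdoor, adjust for {X}.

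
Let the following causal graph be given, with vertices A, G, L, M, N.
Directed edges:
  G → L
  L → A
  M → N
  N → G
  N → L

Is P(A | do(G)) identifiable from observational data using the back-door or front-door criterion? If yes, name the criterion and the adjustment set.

desc(G)\{G}={A,L}; candidates ⊆ {M,N}.
size 0: {}; under {} G still reaches {A,L,M,N} ∋ A.
{N}: G⊥A given {N} in G with G→· removed — back-door holds.
P(A|do(G)) = Σ_{N} P(A|G,N)·P(N).

P(A|do(G)): backdoor, adjust for {N}.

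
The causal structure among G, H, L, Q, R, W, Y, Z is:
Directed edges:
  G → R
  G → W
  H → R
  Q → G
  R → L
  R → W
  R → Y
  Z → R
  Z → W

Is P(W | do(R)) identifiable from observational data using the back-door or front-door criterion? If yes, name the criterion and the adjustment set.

desc(R)\{R}={L,W,Y}; candidates ⊆ {G,H,Q,Z}.
size 0: {}; under {} R still reaches {G,H,Q,W,Z} ∋ W.
size 1: {G}, {H}, {Q} …(+1); under {G} R still reaches {H,W,Z} ∋ W.
{G,Z}: R⊥W given {G,Z} in G with R→· removed — back-door holds.
P(W|do(R)) = Σ_{G,Z} P(W|R,G,Z)·P(G,Z).

P(W|do(R)): backdoor, adjust for {G, Z}.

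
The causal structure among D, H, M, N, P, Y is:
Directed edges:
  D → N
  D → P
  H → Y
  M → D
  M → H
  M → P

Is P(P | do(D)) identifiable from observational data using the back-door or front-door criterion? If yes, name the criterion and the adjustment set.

P(P|do(D)): backdoor, adjust for {M}.

desc(D)\{D}={N,P}; candidates ⊆ {H,M,Y}.
size 0: {}; under {} D still reaches {H,M,P,Y} ∋ P.
{M}: D⊥P given {M} in G with D→· removed — back-door holds.
P(P|do(D)) = Σ_{M} P(P|D,M)·P(M).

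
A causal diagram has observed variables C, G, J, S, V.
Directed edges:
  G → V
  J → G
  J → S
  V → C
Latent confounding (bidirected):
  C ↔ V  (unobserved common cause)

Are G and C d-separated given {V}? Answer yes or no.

No — G and C are d-connected given {V}.

Bayes-Ball from G | {V} reaches {C,J,S}.
C ∈ reach(G|{V}) ⇒ G ⊥̸ C | {V}.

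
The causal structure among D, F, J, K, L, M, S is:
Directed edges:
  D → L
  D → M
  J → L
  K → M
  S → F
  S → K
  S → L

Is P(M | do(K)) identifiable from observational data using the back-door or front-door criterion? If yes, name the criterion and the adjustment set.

desc(K)\{K}={M}; candidates ⊆ {D,F,J,L,S}.
∅: K⊥M given ∅ in G with K→· removed — back-door holds.
P(M|do(K)) = P(M|K) — no adjustment needed.

P(M|do(K)): backdoor, adjust for ∅.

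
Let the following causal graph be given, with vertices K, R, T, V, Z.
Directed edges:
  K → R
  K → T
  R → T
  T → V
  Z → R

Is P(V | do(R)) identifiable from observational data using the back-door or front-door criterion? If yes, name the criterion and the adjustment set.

desc(R)\{R}={T,V}; candidates ⊆ {K,Z}.
size 0: {}; under {} R still reaches {K,T,V,Z} ∋ V.
{K}: R⊥V given {K} in G with R→· removed — back-door holds.
P(V|do(R)) = Σ_{K} P(V|R,K)·P(K).

P(V|do(R)): backdoor, adjust for {K}.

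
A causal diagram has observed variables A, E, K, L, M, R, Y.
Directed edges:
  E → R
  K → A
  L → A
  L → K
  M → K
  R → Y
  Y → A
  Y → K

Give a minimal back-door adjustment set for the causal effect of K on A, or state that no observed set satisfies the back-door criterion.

K→A: minimal back-door set {L, Y}.

desc(K)\{K}={A}; candidates ⊆ {E,L,M,R,Y}.
size 0: {}; under {} K still reaches {A,E,L,M,R,Y} ∋ A.
size 1: {E}, {L}, {M} …(+2); under {E} K still reaches {A,L,M,R,Y} ∋ A.
{L,Y}: K⊥A given {L,Y} in G with K→· removed — back-door holds.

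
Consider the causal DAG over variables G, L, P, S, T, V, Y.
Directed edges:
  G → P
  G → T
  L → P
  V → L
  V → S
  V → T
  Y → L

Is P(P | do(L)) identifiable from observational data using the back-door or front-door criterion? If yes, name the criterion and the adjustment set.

desc(L)\{L}={P}; candidates ⊆ {G,S,T,V,Y}.
∅: L⊥P given ∅ in G with L→· removed — back-door holds.
P(P|do(L)) = P(P|L) — no adjustment needed.

P(P|do(L)): backdoor, adjust for ∅.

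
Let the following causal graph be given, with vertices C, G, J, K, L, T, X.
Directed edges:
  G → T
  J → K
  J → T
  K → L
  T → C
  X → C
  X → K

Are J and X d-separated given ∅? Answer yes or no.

Yes — J ⊥ X | ∅.

Bayes-Ball from J | ∅ reaches {C,K,L,T}.
X ∉ reach(J|∅) ⇒ J ⊥ X | ∅.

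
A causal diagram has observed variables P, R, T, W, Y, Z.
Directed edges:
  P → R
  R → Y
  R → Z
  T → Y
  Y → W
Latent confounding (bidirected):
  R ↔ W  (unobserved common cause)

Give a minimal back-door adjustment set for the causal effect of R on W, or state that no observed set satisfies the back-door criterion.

desc(R)\{R}={W,Y,Z}; candidates ⊆ {P,T}.
R↔W: latent back-door arc(s) into R.
size 0: {}; under {} R still reaches {P,W} ∋ W.
size 1: {P}, {T}; under {P} R still reaches {W} ∋ W.
size 2: {P,T}; under {P,T} R still reaches {W} ∋ W.
R↔W cannot be blocked by any observed set — no back-door set.

R→W: no observed back-door set.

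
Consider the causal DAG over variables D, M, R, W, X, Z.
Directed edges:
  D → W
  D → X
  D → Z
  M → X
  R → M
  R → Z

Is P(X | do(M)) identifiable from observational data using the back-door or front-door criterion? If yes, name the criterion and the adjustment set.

desc(M)\{M}={X}; candidates ⊆ {D,R,W,Z}.
∅: M⊥X given ∅ in G with M→· removed — back-door holds.
P(X|do(M)) = P(X|M) — no adjustment needed.

P(X|do(M)): backdoor, adjust for ∅.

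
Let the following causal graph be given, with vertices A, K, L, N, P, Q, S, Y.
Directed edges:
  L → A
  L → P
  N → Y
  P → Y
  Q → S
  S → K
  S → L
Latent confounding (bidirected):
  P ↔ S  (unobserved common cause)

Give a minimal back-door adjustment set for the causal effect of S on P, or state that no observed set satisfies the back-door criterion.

desc(S)\{S}={A,K,L,P,Y}; candidates ⊆ {N,Q}.
S↔P: latent back-door arc(s) into S.
size 0: {}; under {} S still reaches {P,Q,Y} ∋ P.
size 1: {N}, {Q}; under {N} S still reaches {P,Q,Y} ∋ P.
size 2: {N,Q}; under {N,Q} S still reaches {P,Y} ∋ P.
S↔P cannot be blocked by any observed set — no back-door set.

S→P: no observed back-door set.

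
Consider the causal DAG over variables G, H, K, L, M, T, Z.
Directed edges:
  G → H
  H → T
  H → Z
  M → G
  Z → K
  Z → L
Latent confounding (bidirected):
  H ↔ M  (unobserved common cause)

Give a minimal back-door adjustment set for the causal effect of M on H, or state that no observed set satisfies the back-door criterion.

M→H: no observed back-door set.

desc(M)\{M}={G,H,K,L,T,Z}; candidates ⊆ {—}.
M↔H: latent back-door arc(s) into M.
size 0: {}; under {} M still reaches {H,K,L,T,Z} ∋ H.
M↔H cannot be blocked by any observed set — no back-door set.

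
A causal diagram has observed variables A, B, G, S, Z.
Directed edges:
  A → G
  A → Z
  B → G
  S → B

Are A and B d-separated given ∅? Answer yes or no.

Bayes-Ball from A | ∅ reaches {G,Z}.
B ∉ reach(A|∅) ⇒ A ⊥ B | ∅.

Yes — A ⊥ B | ∅.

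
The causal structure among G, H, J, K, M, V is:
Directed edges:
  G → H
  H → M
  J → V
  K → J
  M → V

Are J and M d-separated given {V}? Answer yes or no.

Bayes-Ball from J | {V} reaches {G,H,K,M}.
M ∈ reach(J|{V}) ⇒ J ⊥̸ M | {V}.

No — J and M are d-connected given {V}.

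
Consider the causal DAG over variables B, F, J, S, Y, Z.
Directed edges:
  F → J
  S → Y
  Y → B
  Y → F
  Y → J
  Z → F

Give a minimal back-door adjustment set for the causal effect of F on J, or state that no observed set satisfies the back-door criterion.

F→J: minimal back-door set {Y}.

desc(F)\{F}={J}; candidates ⊆ {B,S,Y,Z}.
size 0: {}; under {} F still reaches {B,J,S,Y,Z} ∋ J.
{Y}: F⊥J given {Y} in G with F→· removed — back-door holds.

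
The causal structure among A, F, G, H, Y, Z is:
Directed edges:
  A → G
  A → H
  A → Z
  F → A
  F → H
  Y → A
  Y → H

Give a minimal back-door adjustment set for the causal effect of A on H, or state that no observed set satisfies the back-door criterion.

A→H: minimal back-door set {F, Y}.

desc(A)\{A}={G,H,Z}; candidates ⊆ {F,Y}.
size 0: {}; under {} A still reaches {F,H,Y} ∋ H.
size 1: {F}, {Y}; under {F} A still reaches {H,Y} ∋ H.
{F,Y}: A⊥H given {F,Y} in G with A→· removed — back-door holds.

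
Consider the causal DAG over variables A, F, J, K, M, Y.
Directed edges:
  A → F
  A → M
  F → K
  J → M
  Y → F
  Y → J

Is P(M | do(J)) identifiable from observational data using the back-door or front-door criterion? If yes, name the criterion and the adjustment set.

P(M|do(J)): backdoor, adjust for ∅.

desc(J)\{J}={M}; candidates ⊆ {A,F,K,Y}.
∅: J⊥M given ∅ in G with J→· removed — back-door holds.
P(M|do(J)) = P(M|J) — no adjustment needed.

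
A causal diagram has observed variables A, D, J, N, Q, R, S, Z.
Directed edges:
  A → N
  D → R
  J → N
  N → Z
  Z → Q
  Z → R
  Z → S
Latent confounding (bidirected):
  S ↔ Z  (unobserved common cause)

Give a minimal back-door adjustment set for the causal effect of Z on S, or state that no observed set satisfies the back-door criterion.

desc(Z)\{Z}={Q,R,S}; candidates ⊆ {A,D,J,N}.
Z↔S: latent back-door arc(s) into Z.
size 0: {}; under {} Z still reaches {A,J,N,S} ∋ S.
size 1: {A}, {D}, {J} …(+1); under {A} Z still reaches {J,N,S} ∋ S.
size 2: {A,D}, {A,J}, {A,N} …(+3); under {A,D} Z still reaches {J,N,S} ∋ S.
Z↔S cannot be blocked by any observed set — no back-door set.

Z→S: no observed back-door set.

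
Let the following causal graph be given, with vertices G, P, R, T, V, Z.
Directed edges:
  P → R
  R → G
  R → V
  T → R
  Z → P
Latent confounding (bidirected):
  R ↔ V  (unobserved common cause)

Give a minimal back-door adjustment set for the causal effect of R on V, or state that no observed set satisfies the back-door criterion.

R→V: no observed back-door set.

desc(R)\{R}={G,V}; candidates ⊆ {P,T,Z}.
R↔V: latent back-door arc(s) into R.
size 0: {}; under {} R still reaches {P,T,V,Z} ∋ V.
size 1: {P}, {T}, {Z}; under {P} R still reaches {T,V} ∋ V.
size 2: {P,T}, {P,Z}, {T,Z}; under {P,T} R still reaches {V} ∋ V.
R↔V cannot be blocked by any observed set — no back-door set.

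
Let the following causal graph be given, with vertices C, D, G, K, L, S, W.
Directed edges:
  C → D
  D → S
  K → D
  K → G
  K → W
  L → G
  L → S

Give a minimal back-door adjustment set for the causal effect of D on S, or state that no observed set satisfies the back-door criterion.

desc(D)\{D}={S}; candidates ⊆ {C,G,K,L,W}.
∅: D⊥S given ∅ in G with D→· removed — back-door holds.

D→S: minimal back-door set ∅.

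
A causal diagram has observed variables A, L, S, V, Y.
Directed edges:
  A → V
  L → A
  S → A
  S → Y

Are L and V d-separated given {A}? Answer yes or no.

Yes — L ⊥ V | {A}.

Bayes-Ball from L | {A} reaches {S,Y}.
V ∉ reach(L|{A}) ⇒ L ⊥ V | {A}.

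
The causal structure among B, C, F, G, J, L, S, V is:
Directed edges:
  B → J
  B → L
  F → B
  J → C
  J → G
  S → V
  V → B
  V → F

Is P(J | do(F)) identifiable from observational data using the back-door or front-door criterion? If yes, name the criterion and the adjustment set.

desc(F)\{F}={B,C,G,J,L}; candidates ⊆ {S,V}.
size 0: {}; under {} F still reaches {B,C,G,J,L,S,V} ∋ J.
{V}: F⊥J given {V} in G with F→· removed — back-door holds.
P(J|do(F)) = Σ_{V} P(J|F,V)·P(V).

P(J|do(F)): backdoor, adjust for {V}.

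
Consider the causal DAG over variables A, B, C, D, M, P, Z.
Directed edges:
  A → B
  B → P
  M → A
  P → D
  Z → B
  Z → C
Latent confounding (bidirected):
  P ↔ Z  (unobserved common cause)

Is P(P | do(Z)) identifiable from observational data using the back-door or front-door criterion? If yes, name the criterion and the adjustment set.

desc(Z)\{Z}={B,C,D,P}; candidates ⊆ {A,M}.
Z↔P: latent back-door arc(s) into Z.
size 0: {}; under {} Z still reaches {D,P} ∋ P.
size 1: {A}, {M}; under {A} Z still reaches {D,P} ∋ P.
size 2: {A,M}; under {A,M} Z still reaches {D,P} ∋ P.
Z↔P cannot be blocked by any observed set — no back-door set.
{B}: (i) intercepts every directed Z→P path; (ii) no back-door Z→{B}; (iii) {Z} blocks every back-door {B}→P. Front-door holds.
P(P|do(Z)) = Σ_{B} P(B|Z) Σ_{Z'} P(P|B,Z')P(Z').

P(P|do(Z)): frontdoor, adjust for {B}.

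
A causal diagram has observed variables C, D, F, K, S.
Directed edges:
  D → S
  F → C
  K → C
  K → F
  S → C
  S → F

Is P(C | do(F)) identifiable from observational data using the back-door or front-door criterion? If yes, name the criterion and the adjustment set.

desc(F)\{F}={C}; candidates ⊆ {D,K,S}.
size 0: {}; under {} F still reaches {C,D,K,S} ∋ C.
size 1: {D}, {K}, {S}; under {D} F still reaches {C,K,S} ∋ C.
{K,S}: F⊥C given {K,S} in G with F→· removed — back-door holds.
P(C|do(F)) = Σ_{K,S} P(C|F,K,S)·P(K,S).

P(C|do(F)): backdoor, adjust for {K, S}.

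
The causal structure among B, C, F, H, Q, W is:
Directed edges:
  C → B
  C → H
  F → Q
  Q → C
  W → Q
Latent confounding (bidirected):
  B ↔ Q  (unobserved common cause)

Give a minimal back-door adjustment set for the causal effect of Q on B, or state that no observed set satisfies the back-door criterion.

Q→B: no observed back-door set.

desc(Q)\{Q}={B,C,H}; candidates ⊆ {F,W}.
Q↔B: latent back-door arc(s) into Q.
size 0: {}; under {} Q still reaches {B,F,W} ∋ B.
size 1: {F}, {W}; under {F} Q still reaches {B,W} ∋ B.
size 2: {F,W}; under {F,W} Q still reaches {B} ∋ B.
Q↔B cannot be blocked by any observed set — no back-door set.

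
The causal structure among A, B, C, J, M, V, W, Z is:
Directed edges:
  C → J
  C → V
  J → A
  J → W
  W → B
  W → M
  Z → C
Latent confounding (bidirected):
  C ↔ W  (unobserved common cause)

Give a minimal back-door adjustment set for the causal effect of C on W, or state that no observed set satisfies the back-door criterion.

C→W: no observed back-door set.

desc(C)\{C}={A,B,J,M,V,W}; candidates ⊆ {Z}.
C↔W: latent back-door arc(s) into C.
size 0: {}; under {} C still reaches {B,M,W,Z} ∋ W.
size 1: {Z}; under {Z} C still reaches {B,M,W} ∋ W.
C↔W cannot be blocked by any observed set — no back-door set.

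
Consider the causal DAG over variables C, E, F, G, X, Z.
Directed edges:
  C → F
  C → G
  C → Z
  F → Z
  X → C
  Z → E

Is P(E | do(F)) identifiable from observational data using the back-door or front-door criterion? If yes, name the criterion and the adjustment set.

P(E|do(F)): backdoor, adjust for {C}.

desc(F)\{F}={E,Z}; candidates ⊆ {C,G,X}.
size 0: {}; under {} F still reaches {C,E,G,X,Z} ∋ E.
{C}: F⊥E given {C} in G with F→· removed — back-door holds.
P(E|do(F)) = Σ_{C} P(E|F,C)·P(C).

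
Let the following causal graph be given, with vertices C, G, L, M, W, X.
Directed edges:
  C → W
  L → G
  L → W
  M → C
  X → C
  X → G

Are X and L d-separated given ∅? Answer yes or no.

Bayes-Ball from X | ∅ reaches {C,G,W}.
L ∉ reach(X|∅) ⇒ X ⊥ L | ∅.

Yes — X ⊥ L | ∅.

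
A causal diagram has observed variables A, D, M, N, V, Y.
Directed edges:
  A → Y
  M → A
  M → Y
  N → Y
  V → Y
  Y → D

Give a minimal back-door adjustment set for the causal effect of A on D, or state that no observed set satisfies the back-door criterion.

A→D: minimal back-door set {M}.

desc(A)\{A}={D,Y}; candidates ⊆ {M,N,V}.
size 0: {}; under {} A still reaches {D,M,Y} ∋ D.
{M}: A⊥D given {M} in G with A→· removed — back-door holds.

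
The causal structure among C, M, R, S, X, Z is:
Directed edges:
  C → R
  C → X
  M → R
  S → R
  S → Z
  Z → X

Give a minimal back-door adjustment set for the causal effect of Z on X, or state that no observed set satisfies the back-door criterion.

desc(Z)\{Z}={X}; candidates ⊆ {C,M,R,S}.
∅: Z⊥X given ∅ in G with Z→· removed — back-door holds.

Z→X: minimal back-door set ∅.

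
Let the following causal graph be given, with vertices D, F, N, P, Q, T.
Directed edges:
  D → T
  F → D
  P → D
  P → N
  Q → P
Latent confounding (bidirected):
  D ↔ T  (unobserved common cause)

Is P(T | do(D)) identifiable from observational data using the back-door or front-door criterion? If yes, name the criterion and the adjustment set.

P(T|do(D)): not identifiable (no BD/FD set).

desc(D)\{D}={T}; candidates ⊆ {F,N,P,Q}.
D↔T: latent back-door arc(s) into D.
size 0: {}; under {} D still reaches {F,N,P,Q,T} ∋ T.
size 1: {F}, {N}, {P} …(+1); under {F} D still reaches {N,P,Q,T} ∋ T.
size 2: {F,N}, {F,P}, {F,Q} …(+3); under {F,N} D still reaches {P,Q,T} ∋ T.
D↔T cannot be blocked by any observed set — no back-door set.
No mediator lies on a directed D→…→T path.
Neither criterion identifies P(T|do(D)) in this graph.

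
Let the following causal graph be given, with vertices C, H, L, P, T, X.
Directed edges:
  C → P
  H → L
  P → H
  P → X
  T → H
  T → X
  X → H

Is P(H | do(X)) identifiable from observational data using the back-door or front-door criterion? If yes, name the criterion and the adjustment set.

P(H|do(X)): backdoor, adjust for {P, T}.

desc(X)\{X}={H,L}; candidates ⊆ {C,P,T}.
size 0: {}; under {} X still reaches {C,H,L,P,T} ∋ H.
size 1: {C}, {P}, {T}; under {C} X still reaches {H,L,P,T} ∋ H.
{P,T}: X⊥H given {P,T} in G with X→· removed — back-door holds.
P(H|do(X)) = Σ_{P,T} P(H|X,P,T)·P(P,T).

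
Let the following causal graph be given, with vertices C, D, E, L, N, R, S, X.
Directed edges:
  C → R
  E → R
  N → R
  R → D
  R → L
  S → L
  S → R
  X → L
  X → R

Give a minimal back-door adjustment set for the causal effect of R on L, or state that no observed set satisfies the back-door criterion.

desc(R)\{R}={D,L}; candidates ⊆ {C,E,N,S,X}.
size 0: {}; under {} R still reaches {C,E,L,N,S,X} ∋ L.
size 1: {C}, {E}, {N} …(+2); under {C} R still reaches {E,L,N,S,X} ∋ L.
{S,X}: R⊥L given {S,X} in G with R→· removed — back-door holds.

R→L: minimal back-door set {S, X}.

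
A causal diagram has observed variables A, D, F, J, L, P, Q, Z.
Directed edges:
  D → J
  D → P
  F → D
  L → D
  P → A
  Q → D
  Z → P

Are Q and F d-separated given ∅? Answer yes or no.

Yes — Q ⊥ F | ∅.

Bayes-Ball from Q | ∅ reaches {A,D,J,P}.
F ∉ reach(Q|∅) ⇒ Q ⊥ F | ∅.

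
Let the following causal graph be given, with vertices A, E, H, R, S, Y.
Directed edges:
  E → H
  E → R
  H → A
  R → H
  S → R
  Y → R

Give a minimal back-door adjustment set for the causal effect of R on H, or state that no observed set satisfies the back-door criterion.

R→H: minimal back-door set {E}.

desc(R)\{R}={A,H}; candidates ⊆ {E,S,Y}.
size 0: {}; under {} R still reaches {A,E,H,S,Y} ∋ H.
{E}: R⊥H given {E} in G with R→· removed — back-door holds.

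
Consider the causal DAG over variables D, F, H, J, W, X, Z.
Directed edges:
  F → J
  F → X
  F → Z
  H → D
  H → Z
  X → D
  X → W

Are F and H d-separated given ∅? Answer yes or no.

Bayes-Ball from F | ∅ reaches {D,J,W,X,Z}.
H ∉ reach(F|∅) ⇒ F ⊥ H | ∅.

Yes — F ⊥ H | ∅.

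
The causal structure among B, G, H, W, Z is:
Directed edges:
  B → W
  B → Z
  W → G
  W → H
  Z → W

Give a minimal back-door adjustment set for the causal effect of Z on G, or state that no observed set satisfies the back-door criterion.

desc(Z)\{Z}={G,H,W}; candidates ⊆ {B}.
size 0: {}; under {} Z still reaches {B,G,H,W} ∋ G.
{B}: Z⊥G given {B} in G with Z→· removed — back-door holds.

Z→G: minimal back-door set {B}.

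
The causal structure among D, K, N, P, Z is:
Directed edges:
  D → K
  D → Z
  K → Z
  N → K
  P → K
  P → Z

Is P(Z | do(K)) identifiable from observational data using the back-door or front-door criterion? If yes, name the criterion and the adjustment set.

P(Z|do(K)): backdoor, adjust for {D, P}.

desc(K)\{K}={Z}; candidates ⊆ {D,N,P}.
size 0: {}; under {} K still reaches {D,N,P,Z} ∋ Z.
size 1: {D}, {N}, {P}; under {D} K still reaches {N,P,Z} ∋ Z.
{D,P}: K⊥Z given {D,P} in G with K→· removed — back-door holds.
P(Z|do(K)) = Σ_{D,P} P(Z|K,D,P)·P(D,P).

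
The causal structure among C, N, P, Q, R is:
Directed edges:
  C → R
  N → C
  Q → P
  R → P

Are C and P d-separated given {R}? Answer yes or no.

Bayes-Ball from C | {R} reaches {N}.
P ∉ reach(C|{R}) ⇒ C ⊥ P | {R}.

Yes — C ⊥ P | {R}.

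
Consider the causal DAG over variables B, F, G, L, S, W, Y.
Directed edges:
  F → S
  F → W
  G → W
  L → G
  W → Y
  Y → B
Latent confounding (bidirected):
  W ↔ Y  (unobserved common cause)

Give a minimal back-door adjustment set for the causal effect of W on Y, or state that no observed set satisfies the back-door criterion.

W→Y: no observed back-door set.

desc(W)\{W}={B,Y}; candidates ⊆ {F,G,L,S}.
W↔Y: latent back-door arc(s) into W.
size 0: {}; under {} W still reaches {B,F,G,L,S,Y} ∋ Y.
size 1: {F}, {G}, {L} …(+1); under {F} W still reaches {B,G,L,Y} ∋ Y.
size 2: {F,G}, {F,L}, {F,S} …(+3); under {F,G} W still reaches {B,Y} ∋ Y.
W↔Y cannot be blocked by any observed set — no back-door set.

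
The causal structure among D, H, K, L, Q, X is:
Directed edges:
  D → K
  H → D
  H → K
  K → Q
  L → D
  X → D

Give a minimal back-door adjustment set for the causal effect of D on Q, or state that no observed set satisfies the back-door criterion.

D→Q: minimal back-door set {H}.

desc(D)\{D}={K,Q}; candidates ⊆ {H,L,X}.
size 0: {}; under {} D still reaches {H,K,L,Q,X} ∋ Q.
{H}: D⊥Q given {H} in G with D→· removed — back-door holds.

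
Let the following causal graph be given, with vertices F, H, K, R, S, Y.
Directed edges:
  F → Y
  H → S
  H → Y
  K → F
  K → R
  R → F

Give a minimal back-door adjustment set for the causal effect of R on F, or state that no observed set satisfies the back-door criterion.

R→F: minimal back-door set {K}.

desc(R)\{R}={F,Y}; candidates ⊆ {H,K,S}.
size 0: {}; under {} R still reaches {F,K,Y} ∋ F.
{K}: R⊥F given {K} in G with R→· removed — back-door holds.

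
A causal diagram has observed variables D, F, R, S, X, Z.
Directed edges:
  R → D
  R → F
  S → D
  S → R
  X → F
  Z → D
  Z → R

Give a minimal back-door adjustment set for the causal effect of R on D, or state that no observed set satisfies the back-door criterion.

R→D: minimal back-door set {S, Z}.

desc(R)\{R}={D,F}; candidates ⊆ {S,X,Z}.
size 0: {}; under {} R still reaches {D,S,Z} ∋ D.
size 1: {S}, {X}, {Z}; under {S} R still reaches {D,Z} ∋ D.
{S,Z}: R⊥D given {S,Z} in G with R→· removed — back-door holds.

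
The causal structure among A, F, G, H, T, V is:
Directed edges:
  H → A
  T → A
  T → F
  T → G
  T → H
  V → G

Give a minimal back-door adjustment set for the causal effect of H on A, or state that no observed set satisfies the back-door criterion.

desc(H)\{H}={A}; candidates ⊆ {F,G,T,V}.
size 0: {}; under {} H still reaches {A,F,G,T} ∋ A.
{T}: H⊥A given {T} in G with H→· removed — back-door holds.

H→A: minimal back-door set {T}.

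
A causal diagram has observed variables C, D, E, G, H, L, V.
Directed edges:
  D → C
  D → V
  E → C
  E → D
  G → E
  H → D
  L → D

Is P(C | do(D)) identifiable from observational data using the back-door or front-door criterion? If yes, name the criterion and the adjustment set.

desc(D)\{D}={C,V}; candidates ⊆ {E,G,H,L}.
size 0: {}; under {} D still reaches {C,E,G,H,L} ∋ C.
{E}: D⊥C given {E} in G with D→· removed — back-door holds.
P(C|do(D)) = Σ_{E} P(C|D,E)·P(E).

P(C|do(D)): backdoor, adjust for {E}.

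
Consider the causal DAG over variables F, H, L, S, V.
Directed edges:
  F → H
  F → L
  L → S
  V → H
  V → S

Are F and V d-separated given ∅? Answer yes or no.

Bayes-Ball from F | ∅ reaches {H,L,S}.
V ∉ reach(F|∅) ⇒ F ⊥ V | ∅.

Yes — F ⊥ V | ∅.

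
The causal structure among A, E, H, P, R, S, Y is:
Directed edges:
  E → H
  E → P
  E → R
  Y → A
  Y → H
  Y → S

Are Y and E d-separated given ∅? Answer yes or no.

Yes — Y ⊥ E | ∅.

Bayes-Ball from Y | ∅ reaches {A,H,S}.
E ∉ reach(Y|∅) ⇒ Y ⊥ E | ∅.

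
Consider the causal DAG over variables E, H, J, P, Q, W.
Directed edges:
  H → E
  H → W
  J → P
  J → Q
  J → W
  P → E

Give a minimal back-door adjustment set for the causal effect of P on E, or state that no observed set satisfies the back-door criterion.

P→E: minimal back-door set ∅.

desc(P)\{P}={E}; candidates ⊆ {H,J,Q,W}.
∅: P⊥E given ∅ in G with P→· removed — back-door holds.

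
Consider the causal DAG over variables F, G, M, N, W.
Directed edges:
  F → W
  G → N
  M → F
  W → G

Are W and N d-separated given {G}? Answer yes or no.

Bayes-Ball from W | {G} reaches {F,M}.
N ∉ reach(W|{G}) ⇒ W ⊥ N | {G}.

Yes — W ⊥ N | {G}.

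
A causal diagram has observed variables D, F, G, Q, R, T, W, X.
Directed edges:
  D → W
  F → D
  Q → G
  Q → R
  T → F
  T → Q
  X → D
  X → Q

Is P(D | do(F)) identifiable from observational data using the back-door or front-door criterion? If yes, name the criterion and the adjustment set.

P(D|do(F)): backdoor, adjust for ∅.

desc(F)\{F}={D,W}; candidates ⊆ {G,Q,R,T,X}.
∅: F⊥D given ∅ in G with F→· removed — back-door holds.
P(D|do(F)) = P(D|F) — no adjustment needed.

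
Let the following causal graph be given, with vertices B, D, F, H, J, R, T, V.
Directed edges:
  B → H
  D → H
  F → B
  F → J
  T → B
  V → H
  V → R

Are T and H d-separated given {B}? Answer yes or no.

Bayes-Ball from T | {B} reaches {F,J}.
H ∉ reach(T|{B}) ⇒ T ⊥ H | {B}.

Yes — T ⊥ H | {B}.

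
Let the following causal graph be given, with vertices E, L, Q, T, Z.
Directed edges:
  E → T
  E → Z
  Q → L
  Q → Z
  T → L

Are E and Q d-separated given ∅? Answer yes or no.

Bayes-Ball from E | ∅ reaches {L,T,Z}.
Q ∉ reach(E|∅) ⇒ E ⊥ Q | ∅.

Yes — E ⊥ Q | ∅.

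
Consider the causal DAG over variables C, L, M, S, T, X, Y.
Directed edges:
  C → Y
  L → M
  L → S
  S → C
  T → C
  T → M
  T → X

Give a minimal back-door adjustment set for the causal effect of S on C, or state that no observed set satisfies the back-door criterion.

S→C: minimal back-door set ∅.

desc(S)\{S}={C,Y}; candidates ⊆ {L,M,T,X}.
∅: S⊥C given ∅ in G with S→· removed — back-door holds.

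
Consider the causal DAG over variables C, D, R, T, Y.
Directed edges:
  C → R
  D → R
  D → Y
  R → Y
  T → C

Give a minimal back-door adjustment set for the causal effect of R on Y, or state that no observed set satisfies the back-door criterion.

R→Y: minimal back-door set {D}.

desc(R)\{R}={Y}; candidates ⊆ {C,D,T}.
size 0: {}; under {} R still reaches {C,D,T,Y} ∋ Y.
{D}: R⊥Y given {D} in G with R→· removed — back-door holds.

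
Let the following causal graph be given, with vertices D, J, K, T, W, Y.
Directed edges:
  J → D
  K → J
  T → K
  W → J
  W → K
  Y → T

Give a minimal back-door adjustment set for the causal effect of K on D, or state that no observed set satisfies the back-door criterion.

K→D: minimal back-door set {W}.

desc(K)\{K}={D,J}; candidates ⊆ {T,W,Y}.
size 0: {}; under {} K still reaches {D,J,T,W,Y} ∋ D.
{W}: K⊥D given {W} in G with K→· removed — back-door holds.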